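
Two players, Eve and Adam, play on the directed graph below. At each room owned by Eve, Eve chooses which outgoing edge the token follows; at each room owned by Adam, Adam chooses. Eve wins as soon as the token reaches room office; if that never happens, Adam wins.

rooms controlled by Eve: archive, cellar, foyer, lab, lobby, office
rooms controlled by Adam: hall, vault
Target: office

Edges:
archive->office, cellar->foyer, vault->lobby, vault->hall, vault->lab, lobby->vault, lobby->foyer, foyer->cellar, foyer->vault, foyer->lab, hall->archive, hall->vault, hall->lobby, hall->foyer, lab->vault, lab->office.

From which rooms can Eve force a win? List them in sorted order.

archive, cellar, foyer, lab, lobby, office

A0 = {office}
A1: add {archive, lab} — archive (Eve) has archive→office; lab (Eve) has lab→office.
A2: add {foyer} — foyer (Eve) has foyer→lab.
A3: add {cellar, lobby} — cellar (Eve) has cellar→foyer; lobby (Eve) has lobby→foyer.
A4 = A3; e.g. vault (Adam) can still go to hall. Fixed point.
Eve's winning region = {archive, cellar, foyer, lab, lobby, office}.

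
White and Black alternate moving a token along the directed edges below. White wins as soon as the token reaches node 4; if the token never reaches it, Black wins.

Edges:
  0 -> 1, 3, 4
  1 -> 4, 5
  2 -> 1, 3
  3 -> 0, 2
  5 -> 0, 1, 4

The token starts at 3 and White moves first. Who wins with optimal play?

Black

Track states (vertex, player-to-move).
A0 = {(4,White), (4,Black)}
A1: add {(0,White), (1,White), (5,White)}.
A2: add {(1,Black), (5,Black)}.
A3: add {(2,White)}.
A4: add {(3,Black)}.
A5 = A4; e.g. (0,Black) stays out. (3,White) never enters ⇒ Black avoids the target.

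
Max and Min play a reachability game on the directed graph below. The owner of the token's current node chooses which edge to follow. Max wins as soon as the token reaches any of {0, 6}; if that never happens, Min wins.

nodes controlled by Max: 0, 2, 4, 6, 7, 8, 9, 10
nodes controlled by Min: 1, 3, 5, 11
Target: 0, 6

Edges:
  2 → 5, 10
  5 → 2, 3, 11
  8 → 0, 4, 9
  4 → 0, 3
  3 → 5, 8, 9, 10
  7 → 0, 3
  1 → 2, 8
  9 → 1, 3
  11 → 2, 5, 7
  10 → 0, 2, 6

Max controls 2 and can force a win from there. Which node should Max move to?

10

A0 = {0, 6}
A1: add {4, 7, 8, 10} — 4 (Max) has 4→0; 7 (Max) has 7→0; 8 (Max) has 8→0; 10 (Max) has 10→0.
A2: add {2} — 2 (Max) has 2→10.
A3: add {1} — 1 (Min): all of {2, 8} already in.
A4: add {9} — 9 (Max) has 9→1.
A5 = A4; e.g. 3 (Min) can still go to 5. Fixed point.
From 2, successor 10 is in the attractor (rank 1); the other successor 5 is not.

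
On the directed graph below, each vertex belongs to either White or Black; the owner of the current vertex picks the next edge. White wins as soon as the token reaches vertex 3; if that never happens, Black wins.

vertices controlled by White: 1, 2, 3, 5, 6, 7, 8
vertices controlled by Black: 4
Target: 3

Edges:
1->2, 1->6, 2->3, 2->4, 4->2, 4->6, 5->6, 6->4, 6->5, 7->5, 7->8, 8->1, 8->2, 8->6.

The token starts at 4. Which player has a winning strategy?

Black

A0 = {3}
A1: add {2} — 2 (White) has 2→3.
A2: add {1, 8} — 1 (White) has 1→2; 8 (White) has 8→2.
A3: add {7} — 7 (White) has 7→8.
A4 = A3; e.g. 4 (Black) can still go to 6. Fixed point.
4 never enters the attractor, so Black can avoid the target forever.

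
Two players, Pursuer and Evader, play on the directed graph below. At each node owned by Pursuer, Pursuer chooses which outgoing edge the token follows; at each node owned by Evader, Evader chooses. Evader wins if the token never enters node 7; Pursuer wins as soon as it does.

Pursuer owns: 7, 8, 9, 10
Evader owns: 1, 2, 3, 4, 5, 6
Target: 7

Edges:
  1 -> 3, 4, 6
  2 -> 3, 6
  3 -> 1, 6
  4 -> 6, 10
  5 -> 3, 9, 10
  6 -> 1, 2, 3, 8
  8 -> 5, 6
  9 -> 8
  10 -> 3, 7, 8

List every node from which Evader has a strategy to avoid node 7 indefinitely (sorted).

1, 2, 3, 4, 5, 6, 8, 9

A0 = {7}
A1: add {10} — 10 (Pursuer) has 10→7.
A2 = A1; e.g. 1 (Evader) can still go to 3. Fixed point.
Pursuer's attractor = {7, 10}; Evader avoids the target exactly from the complement.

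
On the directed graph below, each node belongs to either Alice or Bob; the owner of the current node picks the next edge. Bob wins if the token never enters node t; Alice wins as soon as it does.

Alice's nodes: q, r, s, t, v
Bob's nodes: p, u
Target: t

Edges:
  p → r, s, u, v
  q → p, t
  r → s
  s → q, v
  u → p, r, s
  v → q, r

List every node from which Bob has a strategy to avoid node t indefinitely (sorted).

A0 = {t}
A1: add {q} — q (Alice) has q→t.
A2: add {s, v} — s (Alice) has s→q; v (Alice) has v→q.
A3: add {r} — r (Alice) has r→s.
A4 = A3; e.g. p (Bob) can still go to u. Fixed point.
Alice's attractor = {q, r, s, t, v}; Bob avoids the target exactly from the complement.

p, u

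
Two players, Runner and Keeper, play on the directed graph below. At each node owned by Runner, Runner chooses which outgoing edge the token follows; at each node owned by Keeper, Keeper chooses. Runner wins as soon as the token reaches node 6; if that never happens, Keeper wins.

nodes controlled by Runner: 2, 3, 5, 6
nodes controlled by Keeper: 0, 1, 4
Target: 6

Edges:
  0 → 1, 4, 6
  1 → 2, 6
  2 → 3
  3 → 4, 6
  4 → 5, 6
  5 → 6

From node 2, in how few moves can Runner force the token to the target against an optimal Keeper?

2

A0 = {6}
A1: add {3, 5} — 3 (Runner) has 3→6; 5 (Runner) has 5→6.
A2: add {2, 4} — 2 (Runner) has 2→3; 4 (Keeper): all of {5, 6} already in.
2 enters the attractor at level 2, so Runner can force the target in 2 moves from there.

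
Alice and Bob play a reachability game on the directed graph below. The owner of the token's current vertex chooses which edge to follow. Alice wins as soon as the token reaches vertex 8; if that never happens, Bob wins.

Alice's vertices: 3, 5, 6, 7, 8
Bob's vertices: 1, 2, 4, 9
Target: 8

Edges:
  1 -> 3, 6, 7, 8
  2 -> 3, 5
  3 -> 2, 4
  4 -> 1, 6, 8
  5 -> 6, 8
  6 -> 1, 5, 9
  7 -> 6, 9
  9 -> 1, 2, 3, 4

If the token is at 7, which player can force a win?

A0 = {8}
A1: add {5} — 5 (Alice) has 5→8.
A2: add {6} — 6 (Alice) has 6→5.
A3: add {7} — 7 (Alice) has 7→6.
A4 = A3; e.g. 1 (Bob) can still go to 3. Fixed point.
7 ∈ A3, so Alice can force the target.

Alice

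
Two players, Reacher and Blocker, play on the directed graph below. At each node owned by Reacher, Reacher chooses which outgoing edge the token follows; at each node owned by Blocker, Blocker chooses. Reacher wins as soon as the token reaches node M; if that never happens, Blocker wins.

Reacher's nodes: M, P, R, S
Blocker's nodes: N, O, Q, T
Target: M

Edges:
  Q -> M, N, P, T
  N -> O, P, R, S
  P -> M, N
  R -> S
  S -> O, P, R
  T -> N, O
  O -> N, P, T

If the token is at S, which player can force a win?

Reacher

A0 = {M}
A1: add {P} — P (Reacher) has P→M.
A2: add {S} — S (Reacher) has S→P.
S ∈ A2, so Reacher can force the target.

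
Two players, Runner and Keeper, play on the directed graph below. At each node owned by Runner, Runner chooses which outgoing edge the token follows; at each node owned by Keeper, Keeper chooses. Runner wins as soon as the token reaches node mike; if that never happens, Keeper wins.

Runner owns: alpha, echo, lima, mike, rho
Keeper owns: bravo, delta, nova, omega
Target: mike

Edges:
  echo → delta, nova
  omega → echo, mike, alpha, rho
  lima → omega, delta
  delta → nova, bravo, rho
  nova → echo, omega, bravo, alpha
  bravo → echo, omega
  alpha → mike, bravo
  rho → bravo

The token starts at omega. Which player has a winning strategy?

Keeper

A0 = {mike}
A1: add {alpha} — alpha (Runner) has alpha→mike.
A2 = A1; e.g. echo (Runner) has no edge into A1. Fixed point.
omega never enters the attractor, so Keeper can avoid the target forever.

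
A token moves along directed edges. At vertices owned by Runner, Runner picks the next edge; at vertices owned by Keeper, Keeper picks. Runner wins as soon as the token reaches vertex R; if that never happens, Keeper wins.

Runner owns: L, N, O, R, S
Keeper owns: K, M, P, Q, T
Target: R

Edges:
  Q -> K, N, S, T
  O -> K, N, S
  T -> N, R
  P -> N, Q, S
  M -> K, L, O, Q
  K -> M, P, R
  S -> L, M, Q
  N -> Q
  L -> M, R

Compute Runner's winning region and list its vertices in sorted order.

L, O, R, S

A0 = {R}
A1: add {L} — L (Runner) has L→R.
A2: add {S} — S (Runner) has S→L.
A3: add {O} — O (Runner) has O→S.
A4 = A3; e.g. K (Keeper) can still go to M. Fixed point.
Runner's winning region = {L, O, R, S}.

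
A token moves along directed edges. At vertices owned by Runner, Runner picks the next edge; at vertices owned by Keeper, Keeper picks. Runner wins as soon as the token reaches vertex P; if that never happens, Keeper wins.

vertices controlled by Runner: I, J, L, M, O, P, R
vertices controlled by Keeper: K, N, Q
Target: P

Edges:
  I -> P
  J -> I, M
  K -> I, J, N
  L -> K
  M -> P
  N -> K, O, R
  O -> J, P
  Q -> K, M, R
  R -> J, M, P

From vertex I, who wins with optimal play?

Runner

A0 = {P}
A1: add {I, M, O, R} — I (Runner) has I→P; M (Runner) has M→P; O (Runner) has O→P; R (Runner) has R→P.
I ∈ A1, so Runner can force the target.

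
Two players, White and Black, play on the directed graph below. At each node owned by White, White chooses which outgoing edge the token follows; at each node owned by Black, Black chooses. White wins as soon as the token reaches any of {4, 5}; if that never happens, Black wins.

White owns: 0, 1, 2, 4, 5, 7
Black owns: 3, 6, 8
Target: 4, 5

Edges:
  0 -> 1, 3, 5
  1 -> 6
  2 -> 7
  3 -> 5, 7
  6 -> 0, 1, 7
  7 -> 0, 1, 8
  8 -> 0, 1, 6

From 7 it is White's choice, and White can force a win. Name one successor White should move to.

0

A0 = {4, 5}
A1: add {0} — 0 (White) has 0→5.
A2: add {7} — 7 (White) has 7→0.
A3: add {2, 3} — 2 (White) has 2→7; 3 (Black): all of {5, 7} already in.
A4 = A3; e.g. 1 (White) has no edge into A3. Fixed point.
From 7, successor 0 is in the attractor (rank 1); the other successors 1, 8 are not.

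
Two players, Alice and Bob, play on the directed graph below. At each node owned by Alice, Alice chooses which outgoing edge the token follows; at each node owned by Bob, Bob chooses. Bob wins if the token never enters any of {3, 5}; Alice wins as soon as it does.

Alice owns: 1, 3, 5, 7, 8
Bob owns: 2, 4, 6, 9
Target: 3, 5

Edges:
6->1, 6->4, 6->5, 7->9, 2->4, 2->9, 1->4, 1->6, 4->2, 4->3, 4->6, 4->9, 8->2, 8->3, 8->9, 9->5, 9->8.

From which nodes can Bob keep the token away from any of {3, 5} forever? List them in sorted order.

A0 = {3, 5}
A1: add {8} — 8 (Alice) has 8→3.
A2: add {9} — 9 (Bob): all of {5, 8} already in.
A3: add {7} — 7 (Alice) has 7→9.
A4 = A3; e.g. 1 (Alice) has no edge into A3. Fixed point.
Alice's attractor = {3, 5, 7, 8, 9}; Bob avoids the target exactly from the complement.

1, 2, 4, 6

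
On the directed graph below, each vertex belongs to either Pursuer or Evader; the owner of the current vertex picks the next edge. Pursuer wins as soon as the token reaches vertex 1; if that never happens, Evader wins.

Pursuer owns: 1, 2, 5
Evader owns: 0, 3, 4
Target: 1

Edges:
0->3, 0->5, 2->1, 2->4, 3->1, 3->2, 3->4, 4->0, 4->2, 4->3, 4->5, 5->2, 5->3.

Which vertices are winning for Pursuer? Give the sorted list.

1, 2, 5

A0 = {1}
A1: add {2} — 2 (Pursuer) has 2→1.
A2: add {5} — 5 (Pursuer) has 5→2.
A3 = A2; e.g. 0 (Evader) can still go to 3. Fixed point.
Pursuer's winning region = {1, 2, 5}.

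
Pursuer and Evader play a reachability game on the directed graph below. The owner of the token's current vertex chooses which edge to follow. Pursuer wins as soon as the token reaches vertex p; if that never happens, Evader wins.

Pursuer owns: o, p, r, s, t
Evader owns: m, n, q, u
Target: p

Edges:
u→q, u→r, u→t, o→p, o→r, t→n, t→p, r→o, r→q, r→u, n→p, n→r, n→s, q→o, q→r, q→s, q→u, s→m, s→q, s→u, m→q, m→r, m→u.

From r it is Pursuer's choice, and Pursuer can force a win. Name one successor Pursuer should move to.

o

A0 = {p}
A1: add {o, t} — o (Pursuer) has o→p; t (Pursuer) has t→p.
A2: add {r} — r (Pursuer) has r→o.
A3 = A2; e.g. m (Evader) can still go to q. Fixed point.
From r, successor o is in the attractor (rank 1); the other successors q, u are not.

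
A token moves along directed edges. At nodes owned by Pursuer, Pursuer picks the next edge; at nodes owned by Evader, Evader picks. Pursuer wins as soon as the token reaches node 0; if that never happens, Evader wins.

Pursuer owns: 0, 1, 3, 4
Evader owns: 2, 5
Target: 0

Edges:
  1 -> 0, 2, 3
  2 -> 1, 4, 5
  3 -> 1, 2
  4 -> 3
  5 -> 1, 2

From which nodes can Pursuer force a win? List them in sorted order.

A0 = {0}
A1: add {1} — 1 (Pursuer) has 1→0.
A2: add {3} — 3 (Pursuer) has 3→1.
A3: add {4} — 4 (Pursuer) has 4→3.
A4 = A3; e.g. 2 (Evader) can still go to 5. Fixed point.
Pursuer's winning region = {0, 1, 3, 4}.

0, 1, 3, 4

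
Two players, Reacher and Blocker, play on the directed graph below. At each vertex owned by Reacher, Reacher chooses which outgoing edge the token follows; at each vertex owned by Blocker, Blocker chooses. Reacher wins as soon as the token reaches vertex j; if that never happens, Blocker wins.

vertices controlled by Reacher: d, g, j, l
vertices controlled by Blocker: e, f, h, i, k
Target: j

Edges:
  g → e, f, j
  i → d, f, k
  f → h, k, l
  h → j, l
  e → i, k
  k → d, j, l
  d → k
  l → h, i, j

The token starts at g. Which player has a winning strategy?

A0 = {j}
A1: add {g, l} — g (Reacher) has g→j; l (Reacher) has l→j.
g ∈ A1, so Reacher can force the target.

Reacher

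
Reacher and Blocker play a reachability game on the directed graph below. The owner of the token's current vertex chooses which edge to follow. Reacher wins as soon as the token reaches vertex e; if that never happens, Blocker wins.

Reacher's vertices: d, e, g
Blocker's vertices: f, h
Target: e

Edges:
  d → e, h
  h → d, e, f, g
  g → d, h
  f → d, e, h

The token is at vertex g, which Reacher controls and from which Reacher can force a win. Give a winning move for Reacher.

A0 = {e}
A1: add {d} — d (Reacher) has d→e.
A2: add {g} — g (Reacher) has g→d.
A3 = A2; e.g. f (Blocker) can still go to h. Fixed point.
From g, successor d is in the attractor (rank 1); the other successor h is not.

d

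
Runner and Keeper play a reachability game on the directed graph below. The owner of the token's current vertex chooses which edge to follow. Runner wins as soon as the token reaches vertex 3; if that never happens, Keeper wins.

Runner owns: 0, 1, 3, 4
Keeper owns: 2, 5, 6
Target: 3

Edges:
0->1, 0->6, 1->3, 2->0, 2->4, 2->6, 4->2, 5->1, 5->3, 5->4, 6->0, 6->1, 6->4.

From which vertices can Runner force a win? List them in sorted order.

A0 = {3}
A1: add {1} — 1 (Runner) has 1→3.
A2: add {0} — 0 (Runner) has 0→1.
A3 = A2; e.g. 2 (Keeper) can still go to 4. Fixed point.
Runner's winning region = {0, 1, 3}.

0, 1, 3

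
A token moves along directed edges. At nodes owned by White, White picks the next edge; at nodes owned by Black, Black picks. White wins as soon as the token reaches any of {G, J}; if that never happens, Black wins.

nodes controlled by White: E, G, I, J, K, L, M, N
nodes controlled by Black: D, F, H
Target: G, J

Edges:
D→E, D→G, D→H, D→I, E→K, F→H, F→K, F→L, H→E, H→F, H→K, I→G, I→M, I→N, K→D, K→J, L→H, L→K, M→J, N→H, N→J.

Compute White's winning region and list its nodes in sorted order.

E, G, I, J, K, L, M, N

A0 = {G, J}
A1: add {I, K, M, N} — I (White) has I→G; K (White) has K→J; M (White) has M→J; N (White) has N→J.
A2: add {E, L} — E (White) has E→K; L (White) has L→K.
A3 = A2; e.g. D (Black) can still go to H. Fixed point.
White's winning region = {E, G, I, J, K, L, M, N}.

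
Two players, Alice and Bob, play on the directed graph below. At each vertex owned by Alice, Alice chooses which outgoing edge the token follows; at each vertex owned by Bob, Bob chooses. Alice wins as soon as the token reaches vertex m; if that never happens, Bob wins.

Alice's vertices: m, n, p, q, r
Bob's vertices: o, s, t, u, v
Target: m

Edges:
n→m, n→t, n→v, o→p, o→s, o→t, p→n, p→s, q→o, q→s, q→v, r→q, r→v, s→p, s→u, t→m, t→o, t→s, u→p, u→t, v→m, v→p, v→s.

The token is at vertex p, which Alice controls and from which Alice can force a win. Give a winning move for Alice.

n

A0 = {m}
A1: add {n} — n (Alice) has n→m.
A2: add {p} — p (Alice) has p→n.
A3 = A2; e.g. o (Bob) can still go to s. Fixed point.
From p, successor n is in the attractor (rank 1); the other successor s is not.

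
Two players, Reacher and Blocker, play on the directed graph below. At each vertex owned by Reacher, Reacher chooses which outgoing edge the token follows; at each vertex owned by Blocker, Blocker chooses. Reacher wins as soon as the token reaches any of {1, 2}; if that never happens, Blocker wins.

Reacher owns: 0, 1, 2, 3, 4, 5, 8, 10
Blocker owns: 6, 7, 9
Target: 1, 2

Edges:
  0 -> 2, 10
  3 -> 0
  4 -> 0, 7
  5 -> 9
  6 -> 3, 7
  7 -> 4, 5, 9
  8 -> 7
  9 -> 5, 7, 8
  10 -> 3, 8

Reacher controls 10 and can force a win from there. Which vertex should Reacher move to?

3

A0 = {1, 2}
A1: add {0} — 0 (Reacher) has 0→2.
A2: add {3, 4} — 3 (Reacher) has 3→0; 4 (Reacher) has 4→0.
A3: add {10} — 10 (Reacher) has 10→3.
A4 = A3; e.g. 5 (Reacher) has no edge into A3. Fixed point.
From 10, successor 3 is in the attractor (rank 2); the other successor 8 is not.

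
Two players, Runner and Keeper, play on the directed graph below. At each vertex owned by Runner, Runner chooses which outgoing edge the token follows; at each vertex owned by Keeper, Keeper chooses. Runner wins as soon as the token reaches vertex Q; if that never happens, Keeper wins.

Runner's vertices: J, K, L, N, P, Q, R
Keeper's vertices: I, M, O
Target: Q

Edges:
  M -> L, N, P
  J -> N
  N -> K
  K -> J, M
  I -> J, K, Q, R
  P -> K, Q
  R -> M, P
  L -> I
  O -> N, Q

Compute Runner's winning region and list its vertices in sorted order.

P, Q, R

A0 = {Q}
A1: add {P} — P (Runner) has P→Q.
A2: add {R} — R (Runner) has R→P.
A3 = A2; e.g. I (Keeper) can still go to J. Fixed point.
Runner's winning region = {P, Q, R}.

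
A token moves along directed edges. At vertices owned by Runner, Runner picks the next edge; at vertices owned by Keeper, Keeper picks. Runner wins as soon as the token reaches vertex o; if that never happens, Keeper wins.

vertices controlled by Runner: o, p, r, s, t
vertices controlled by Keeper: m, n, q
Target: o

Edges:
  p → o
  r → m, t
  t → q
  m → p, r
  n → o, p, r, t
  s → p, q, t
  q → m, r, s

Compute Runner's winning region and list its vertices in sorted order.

o, p, s

A0 = {o}
A1: add {p} — p (Runner) has p→o.
A2: add {s} — s (Runner) has s→p.
A3 = A2; e.g. m (Keeper) can still go to r. Fixed point.
Runner's winning region = {o, p, s}.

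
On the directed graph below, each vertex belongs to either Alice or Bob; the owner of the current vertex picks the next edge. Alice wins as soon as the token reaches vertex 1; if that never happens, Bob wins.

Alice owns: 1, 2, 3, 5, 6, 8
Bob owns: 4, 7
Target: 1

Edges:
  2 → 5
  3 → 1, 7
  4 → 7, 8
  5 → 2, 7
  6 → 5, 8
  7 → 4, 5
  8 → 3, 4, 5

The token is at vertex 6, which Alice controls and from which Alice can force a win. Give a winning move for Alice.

A0 = {1}
A1: add {3} — 3 (Alice) has 3→1.
A2: add {8} — 8 (Alice) has 8→3.
A3: add {6} — 6 (Alice) has 6→8.
A4 = A3; e.g. 2 (Alice) has no edge into A3. Fixed point.
From 6, successor 8 is in the attractor (rank 2); the other successor 5 is not.

8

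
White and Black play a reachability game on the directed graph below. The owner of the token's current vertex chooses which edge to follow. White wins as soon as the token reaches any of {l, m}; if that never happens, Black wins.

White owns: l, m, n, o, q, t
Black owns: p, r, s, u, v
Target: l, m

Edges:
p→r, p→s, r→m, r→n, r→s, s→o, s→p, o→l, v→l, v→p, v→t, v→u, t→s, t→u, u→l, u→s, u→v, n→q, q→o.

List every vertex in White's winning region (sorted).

A0 = {l, m}
A1: add {o} — o (White) has o→l.
A2: add {q} — q (White) has q→o.
A3: add {n} — n (White) has n→q.
A4 = A3; e.g. p (Black) can still go to r. Fixed point.
White's winning region = {l, m, n, o, q}.

l, m, n, o, q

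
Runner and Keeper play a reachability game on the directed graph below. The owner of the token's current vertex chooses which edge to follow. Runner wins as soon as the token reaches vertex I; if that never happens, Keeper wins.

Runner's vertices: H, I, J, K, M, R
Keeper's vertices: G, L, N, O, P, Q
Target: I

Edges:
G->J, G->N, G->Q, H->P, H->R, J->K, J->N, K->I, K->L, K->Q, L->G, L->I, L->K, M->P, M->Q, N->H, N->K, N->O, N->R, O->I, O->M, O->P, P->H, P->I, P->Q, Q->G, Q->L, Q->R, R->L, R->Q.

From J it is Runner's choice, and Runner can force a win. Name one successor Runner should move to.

K

A0 = {I}
A1: add {K} — K (Runner) has K→I.
A2: add {J} — J (Runner) has J→K.
A3 = A2; e.g. G (Keeper) can still go to N. Fixed point.
From J, successor K is in the attractor (rank 1); the other successor N is not.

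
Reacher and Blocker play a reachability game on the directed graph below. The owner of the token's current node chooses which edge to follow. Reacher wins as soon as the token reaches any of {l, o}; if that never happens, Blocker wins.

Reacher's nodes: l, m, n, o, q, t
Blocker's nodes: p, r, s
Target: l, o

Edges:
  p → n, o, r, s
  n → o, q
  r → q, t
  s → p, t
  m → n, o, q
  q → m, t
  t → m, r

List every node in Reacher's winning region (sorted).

A0 = {l, o}
A1: add {m, n} — m (Reacher) has m→o; n (Reacher) has n→o.
A2: add {q, t} — q (Reacher) has q→m; t (Reacher) has t→m.
A3: add {r} — r (Blocker): all of {q, t} already in.
A4 = A3; e.g. p (Blocker) can still go to s. Fixed point.
Reacher's winning region = {l, m, n, o, q, r, t}.

l, m, n, o, q, r, t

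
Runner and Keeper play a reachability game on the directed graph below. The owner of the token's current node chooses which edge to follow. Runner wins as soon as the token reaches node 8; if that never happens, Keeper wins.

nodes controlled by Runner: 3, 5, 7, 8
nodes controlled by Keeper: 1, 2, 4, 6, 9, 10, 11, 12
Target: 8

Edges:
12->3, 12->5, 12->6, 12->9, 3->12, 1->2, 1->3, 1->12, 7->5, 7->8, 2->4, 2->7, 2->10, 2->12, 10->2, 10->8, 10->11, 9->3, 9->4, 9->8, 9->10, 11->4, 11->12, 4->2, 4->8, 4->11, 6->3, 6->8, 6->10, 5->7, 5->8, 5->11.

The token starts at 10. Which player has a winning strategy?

A0 = {8}
A1: add {5, 7} — 5 (Runner) has 5→8; 7 (Runner) has 7→8.
A2 = A1; e.g. 1 (Keeper) can still go to 2. Fixed point.
10 never enters the attractor, so Keeper can avoid the target forever.

Keeper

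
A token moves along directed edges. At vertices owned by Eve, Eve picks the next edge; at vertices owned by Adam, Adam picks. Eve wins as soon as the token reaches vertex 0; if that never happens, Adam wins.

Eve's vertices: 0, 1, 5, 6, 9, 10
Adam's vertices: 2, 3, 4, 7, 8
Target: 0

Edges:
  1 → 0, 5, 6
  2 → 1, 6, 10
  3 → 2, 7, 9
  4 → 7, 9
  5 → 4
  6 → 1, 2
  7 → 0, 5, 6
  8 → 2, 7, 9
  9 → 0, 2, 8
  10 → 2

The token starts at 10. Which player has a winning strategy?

A0 = {0}
A1: add {1, 9} — 1 (Eve) has 1→0; 9 (Eve) has 9→0.
A2: add {6} — 6 (Eve) has 6→1.
A3 = A2; e.g. 2 (Adam) can still go to 10. Fixed point.
10 never enters the attractor, so Adam can avoid the target forever.

Adam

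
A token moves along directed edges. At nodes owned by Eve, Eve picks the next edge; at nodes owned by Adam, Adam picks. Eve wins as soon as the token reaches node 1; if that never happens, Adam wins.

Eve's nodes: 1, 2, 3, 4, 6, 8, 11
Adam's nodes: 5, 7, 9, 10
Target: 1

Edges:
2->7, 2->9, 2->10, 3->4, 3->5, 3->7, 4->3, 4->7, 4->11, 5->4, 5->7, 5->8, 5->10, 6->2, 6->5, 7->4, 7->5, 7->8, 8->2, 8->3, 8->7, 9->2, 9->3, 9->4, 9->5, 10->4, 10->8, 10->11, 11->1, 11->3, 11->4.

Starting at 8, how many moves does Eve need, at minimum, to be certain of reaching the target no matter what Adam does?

4

A0 = {1}
A1: add {11} — 11 (Eve) has 11→1.
A2: add {4} — 4 (Eve) has 4→11.
A3: add {3} — 3 (Eve) has 3→4.
A4: add {8} — 8 (Eve) has 8→3.
8 enters the attractor at level 4, so Eve can force the target in 4 moves from there.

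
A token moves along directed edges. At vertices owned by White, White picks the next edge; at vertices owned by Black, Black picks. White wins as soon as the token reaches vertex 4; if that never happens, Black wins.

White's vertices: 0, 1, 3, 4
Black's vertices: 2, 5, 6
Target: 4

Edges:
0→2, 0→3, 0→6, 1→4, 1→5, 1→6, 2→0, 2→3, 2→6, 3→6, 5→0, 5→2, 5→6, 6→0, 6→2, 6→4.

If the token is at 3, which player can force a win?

A0 = {4}
A1: add {1} — 1 (White) has 1→4.
A2 = A1; e.g. 0 (White) has no edge into A1. Fixed point.
3 never enters the attractor, so Black can avoid the target forever.

Black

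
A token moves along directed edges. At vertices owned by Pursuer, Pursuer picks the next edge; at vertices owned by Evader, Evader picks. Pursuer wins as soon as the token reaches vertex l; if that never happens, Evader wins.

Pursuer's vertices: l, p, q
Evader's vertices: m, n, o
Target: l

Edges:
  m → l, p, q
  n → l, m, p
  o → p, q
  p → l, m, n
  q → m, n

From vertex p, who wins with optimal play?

Pursuer

A0 = {l}
A1: add {p} — p (Pursuer) has p→l.
A2 = A1; e.g. m (Evader) can still go to q. Fixed point.
p ∈ A1, so Pursuer can force the target.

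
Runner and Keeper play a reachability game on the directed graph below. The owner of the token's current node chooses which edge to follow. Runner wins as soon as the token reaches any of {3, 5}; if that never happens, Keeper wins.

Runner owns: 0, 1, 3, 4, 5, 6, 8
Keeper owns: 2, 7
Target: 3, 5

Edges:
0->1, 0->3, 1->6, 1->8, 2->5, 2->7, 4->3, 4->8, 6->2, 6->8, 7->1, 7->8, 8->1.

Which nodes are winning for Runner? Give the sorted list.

A0 = {3, 5}
A1: add {0, 4} — 0 (Runner) has 0→3; 4 (Runner) has 4→3.
A2 = A1; e.g. 1 (Runner) has no edge into A1. Fixed point.
Runner's winning region = {0, 3, 4, 5}.

0, 3, 4, 5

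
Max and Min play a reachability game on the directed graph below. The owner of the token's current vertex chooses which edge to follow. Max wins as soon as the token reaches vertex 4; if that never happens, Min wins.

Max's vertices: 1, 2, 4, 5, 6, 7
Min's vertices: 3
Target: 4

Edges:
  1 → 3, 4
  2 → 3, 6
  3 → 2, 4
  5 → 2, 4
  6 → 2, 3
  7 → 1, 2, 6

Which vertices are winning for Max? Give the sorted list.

A0 = {4}
A1: add {1, 5} — 1 (Max) has 1→4; 5 (Max) has 5→4.
A2: add {7} — 7 (Max) has 7→1.
A3 = A2; e.g. 2 (Max) has no edge into A2. Fixed point.
Max's winning region = {1, 4, 5, 7}.

1, 4, 5, 7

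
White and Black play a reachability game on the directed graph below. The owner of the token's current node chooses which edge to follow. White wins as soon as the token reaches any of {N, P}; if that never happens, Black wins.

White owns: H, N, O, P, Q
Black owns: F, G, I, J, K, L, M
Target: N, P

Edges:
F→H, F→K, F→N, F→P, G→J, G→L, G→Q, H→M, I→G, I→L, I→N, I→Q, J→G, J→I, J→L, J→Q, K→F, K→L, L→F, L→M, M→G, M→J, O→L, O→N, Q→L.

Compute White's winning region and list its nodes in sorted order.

N, O, P

A0 = {N, P}
A1: add {O} — O (White) has O→N.
A2 = A1; e.g. F (Black) can still go to H. Fixed point.
White's winning region = {N, O, P}.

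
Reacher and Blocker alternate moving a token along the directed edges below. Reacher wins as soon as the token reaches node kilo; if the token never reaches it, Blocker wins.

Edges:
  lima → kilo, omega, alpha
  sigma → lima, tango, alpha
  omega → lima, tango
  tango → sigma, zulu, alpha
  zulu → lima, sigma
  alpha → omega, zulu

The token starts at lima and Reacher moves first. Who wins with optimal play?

Reacher

Track states (vertex, player-to-move).
A0 = {(kilo,Reacher), (kilo,Blocker)}
A1: add {(lima,Reacher)}.
(lima,Reacher) ∈ A1 ⇒ Reacher forces the target.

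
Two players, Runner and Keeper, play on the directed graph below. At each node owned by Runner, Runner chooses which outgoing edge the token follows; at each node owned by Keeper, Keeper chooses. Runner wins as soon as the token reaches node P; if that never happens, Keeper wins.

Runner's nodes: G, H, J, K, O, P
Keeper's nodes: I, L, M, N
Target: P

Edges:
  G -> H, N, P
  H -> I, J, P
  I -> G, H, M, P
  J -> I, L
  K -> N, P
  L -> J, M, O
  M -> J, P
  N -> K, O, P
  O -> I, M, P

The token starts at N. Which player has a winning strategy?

Runner

A0 = {P}
A1: add {G, H, K, O} — G (Runner) has G→P; H (Runner) has H→P; K (Runner) has K→P; O (Runner) has O→P.
A2: add {N} — N (Keeper): all of {K, O, P} already in.
A3 = A2; e.g. I (Keeper) can still go to M. Fixed point.
N ∈ A2, so Runner can force the target.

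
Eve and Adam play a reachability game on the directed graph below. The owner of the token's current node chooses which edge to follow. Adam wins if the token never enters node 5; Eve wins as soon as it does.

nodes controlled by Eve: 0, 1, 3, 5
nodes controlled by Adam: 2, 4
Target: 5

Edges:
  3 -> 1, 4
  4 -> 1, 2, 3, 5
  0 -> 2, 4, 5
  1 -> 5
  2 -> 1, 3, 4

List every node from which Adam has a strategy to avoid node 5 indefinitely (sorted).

2, 4

A0 = {5}
A1: add {0, 1} — 0 (Eve) has 0→5; 1 (Eve) has 1→5.
A2: add {3} — 3 (Eve) has 3→1.
A3 = A2; e.g. 2 (Adam) can still go to 4. Fixed point.
Eve's attractor = {0, 1, 3, 5}; Adam avoids the target exactly from the complement.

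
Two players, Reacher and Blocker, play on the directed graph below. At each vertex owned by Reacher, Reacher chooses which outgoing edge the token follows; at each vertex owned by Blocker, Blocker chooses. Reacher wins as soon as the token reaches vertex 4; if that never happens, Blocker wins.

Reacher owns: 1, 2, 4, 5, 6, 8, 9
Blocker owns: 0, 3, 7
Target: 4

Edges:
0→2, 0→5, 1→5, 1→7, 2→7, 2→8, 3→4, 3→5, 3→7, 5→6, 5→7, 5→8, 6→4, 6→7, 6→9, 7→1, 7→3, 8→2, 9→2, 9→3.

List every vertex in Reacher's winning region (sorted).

1, 4, 5, 6

A0 = {4}
A1: add {6} — 6 (Reacher) has 6→4.
A2: add {5} — 5 (Reacher) has 5→6.
A3: add {1} — 1 (Reacher) has 1→5.
A4 = A3; e.g. 0 (Blocker) can still go to 2. Fixed point.
Reacher's winning region = {1, 4, 5, 6}.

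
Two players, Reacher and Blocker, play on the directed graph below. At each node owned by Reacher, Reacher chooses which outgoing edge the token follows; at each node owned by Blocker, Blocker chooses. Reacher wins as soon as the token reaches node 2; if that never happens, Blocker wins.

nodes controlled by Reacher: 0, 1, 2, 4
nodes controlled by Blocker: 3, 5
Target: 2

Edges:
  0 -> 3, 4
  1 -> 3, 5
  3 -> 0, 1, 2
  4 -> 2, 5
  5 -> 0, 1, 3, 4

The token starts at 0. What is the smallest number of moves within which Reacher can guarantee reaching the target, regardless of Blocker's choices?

A0 = {2}
A1: add {4} — 4 (Reacher) has 4→2.
A2: add {0} — 0 (Reacher) has 0→4.
A3 = A2; e.g. 1 (Reacher) has no edge into A2. Fixed point.
0 enters the attractor at level 2, so Reacher can force the target in 2 moves from there.

2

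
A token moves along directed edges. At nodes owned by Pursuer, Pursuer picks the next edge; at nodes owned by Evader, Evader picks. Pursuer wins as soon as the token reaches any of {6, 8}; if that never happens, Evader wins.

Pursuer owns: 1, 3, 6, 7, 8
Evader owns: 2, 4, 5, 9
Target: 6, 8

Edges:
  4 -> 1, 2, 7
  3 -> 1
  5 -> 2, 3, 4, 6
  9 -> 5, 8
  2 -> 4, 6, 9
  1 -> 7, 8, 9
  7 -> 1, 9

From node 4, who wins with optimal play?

Evader

A0 = {6, 8}
A1: add {1} — 1 (Pursuer) has 1→8.
A2: add {3, 7} — 3 (Pursuer) has 3→1; 7 (Pursuer) has 7→1.
A3 = A2; e.g. 2 (Evader) can still go to 4. Fixed point.
4 never enters the attractor, so Evader can avoid the target forever.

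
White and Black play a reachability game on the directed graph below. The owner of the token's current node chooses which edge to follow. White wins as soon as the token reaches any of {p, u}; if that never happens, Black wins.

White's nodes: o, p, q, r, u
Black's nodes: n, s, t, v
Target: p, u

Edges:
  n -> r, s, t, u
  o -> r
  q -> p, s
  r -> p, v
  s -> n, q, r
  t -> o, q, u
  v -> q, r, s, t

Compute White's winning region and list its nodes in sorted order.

A0 = {p, u}
A1: add {q, r} — q (White) has q→p; r (White) has r→p.
A2: add {o} — o (White) has o→r.
A3: add {t} — t (Black): all of {o, q, u} already in.
A4 = A3; e.g. n (Black) can still go to s. Fixed point.
White's winning region = {o, p, q, r, t, u}.

o, p, q, r, t, u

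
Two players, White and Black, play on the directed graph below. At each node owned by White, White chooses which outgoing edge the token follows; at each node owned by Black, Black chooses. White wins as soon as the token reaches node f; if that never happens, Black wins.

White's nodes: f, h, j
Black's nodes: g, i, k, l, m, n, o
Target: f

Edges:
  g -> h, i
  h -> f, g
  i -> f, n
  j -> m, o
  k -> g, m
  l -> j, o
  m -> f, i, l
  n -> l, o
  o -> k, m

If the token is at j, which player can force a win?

A0 = {f}
A1: add {h} — h (White) has h→f.
A2 = A1; e.g. g (Black) can still go to i. Fixed point.
j never enters the attractor, so Black can avoid the target forever.

Black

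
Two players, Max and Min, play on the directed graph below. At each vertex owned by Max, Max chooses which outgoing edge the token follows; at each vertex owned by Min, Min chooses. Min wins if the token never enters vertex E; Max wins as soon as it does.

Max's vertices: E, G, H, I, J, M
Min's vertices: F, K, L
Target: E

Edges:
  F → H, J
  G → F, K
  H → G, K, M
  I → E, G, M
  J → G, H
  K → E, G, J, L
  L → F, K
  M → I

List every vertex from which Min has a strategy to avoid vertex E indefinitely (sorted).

A0 = {E}
A1: add {I} — I (Max) has I→E.
A2: add {M} — M (Max) has M→I.
A3: add {H} — H (Max) has H→M.
A4: add {J} — J (Max) has J→H.
A5: add {F} — F (Min): all of {H, J} already in.
A6: add {G} — G (Max) has G→F.
A7 = A6; e.g. K (Min) can still go to L. Fixed point.
Max's attractor = {E, F, G, H, I, J, M}; Min avoids the target exactly from the complement.

K, L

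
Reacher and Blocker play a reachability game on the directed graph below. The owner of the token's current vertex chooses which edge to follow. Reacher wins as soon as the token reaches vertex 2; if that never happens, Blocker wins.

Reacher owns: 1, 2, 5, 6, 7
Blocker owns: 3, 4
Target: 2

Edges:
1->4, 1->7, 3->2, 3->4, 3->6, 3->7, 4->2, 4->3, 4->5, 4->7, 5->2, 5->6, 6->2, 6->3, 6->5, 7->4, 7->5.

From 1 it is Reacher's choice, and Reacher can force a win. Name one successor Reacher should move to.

7

A0 = {2}
A1: add {5, 6} — 5 (Reacher) has 5→2; 6 (Reacher) has 6→2.
A2: add {7} — 7 (Reacher) has 7→5.
A3: add {1} — 1 (Reacher) has 1→7.
A4 = A3; e.g. 3 (Blocker) can still go to 4. Fixed point.
From 1, successor 7 is in the attractor (rank 2); the other successor 4 is not.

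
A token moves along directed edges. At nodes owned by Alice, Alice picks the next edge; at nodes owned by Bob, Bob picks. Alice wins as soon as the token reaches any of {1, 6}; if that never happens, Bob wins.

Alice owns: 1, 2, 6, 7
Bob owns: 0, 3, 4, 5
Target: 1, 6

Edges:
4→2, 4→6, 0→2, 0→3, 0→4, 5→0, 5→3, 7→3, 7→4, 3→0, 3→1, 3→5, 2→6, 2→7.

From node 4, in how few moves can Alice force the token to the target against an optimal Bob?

2

A0 = {1, 6}
A1: add {2} — 2 (Alice) has 2→6.
A2: add {4} — 4 (Bob): all of {2, 6} already in.
4 enters the attractor at level 2, so Alice can force the target in 2 moves from there.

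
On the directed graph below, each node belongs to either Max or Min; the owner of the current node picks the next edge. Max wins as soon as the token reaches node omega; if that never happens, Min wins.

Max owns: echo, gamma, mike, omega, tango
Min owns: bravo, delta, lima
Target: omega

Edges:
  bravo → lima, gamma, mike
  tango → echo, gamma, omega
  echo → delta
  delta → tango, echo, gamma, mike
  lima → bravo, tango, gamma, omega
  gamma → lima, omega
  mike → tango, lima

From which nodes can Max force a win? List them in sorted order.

gamma, mike, omega, tango

A0 = {omega}
A1: add {gamma, tango} — tango (Max) has tango→omega; gamma (Max) has gamma→omega.
A2: add {mike} — mike (Max) has mike→tango.
A3 = A2; e.g. bravo (Min) can still go to lima. Fixed point.
Max's winning region = {gamma, mike, omega, tango}.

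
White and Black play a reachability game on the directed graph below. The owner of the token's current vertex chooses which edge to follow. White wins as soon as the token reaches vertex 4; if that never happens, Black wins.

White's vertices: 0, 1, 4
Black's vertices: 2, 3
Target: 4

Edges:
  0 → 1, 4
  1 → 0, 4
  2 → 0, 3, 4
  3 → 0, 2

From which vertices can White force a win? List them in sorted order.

0, 1, 4

A0 = {4}
A1: add {0, 1} — 0 (White) has 0→4; 1 (White) has 1→4.
A2 = A1; e.g. 2 (Black) can still go to 3. Fixed point.
White's winning region = {0, 1, 4}.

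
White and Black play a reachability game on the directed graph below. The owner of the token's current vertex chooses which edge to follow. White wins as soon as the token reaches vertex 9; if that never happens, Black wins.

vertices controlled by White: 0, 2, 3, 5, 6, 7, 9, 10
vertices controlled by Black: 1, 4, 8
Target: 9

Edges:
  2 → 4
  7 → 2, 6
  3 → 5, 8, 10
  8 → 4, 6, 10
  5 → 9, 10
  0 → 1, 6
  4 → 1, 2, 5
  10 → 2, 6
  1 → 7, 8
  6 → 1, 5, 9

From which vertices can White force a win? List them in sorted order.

0, 3, 5, 6, 7, 9, 10

A0 = {9}
A1: add {5, 6} — 5 (White) has 5→9; 6 (White) has 6→9.
A2: add {0, 3, 7, 10} — 0 (White) has 0→6; 3 (White) has 3→5; 7 (White) has 7→6; 10 (White) has 10→6.
A3 = A2; e.g. 1 (Black) can still go to 8. Fixed point.
White's winning region = {0, 3, 5, 6, 7, 9, 10}.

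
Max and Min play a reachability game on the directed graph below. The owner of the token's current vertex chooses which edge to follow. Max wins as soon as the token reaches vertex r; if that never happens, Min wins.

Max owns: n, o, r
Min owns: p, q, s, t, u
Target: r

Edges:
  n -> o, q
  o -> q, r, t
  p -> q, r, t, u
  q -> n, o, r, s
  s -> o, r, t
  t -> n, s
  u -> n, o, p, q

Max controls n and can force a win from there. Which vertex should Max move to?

o

A0 = {r}
A1: add {o} — o (Max) has o→r.
A2: add {n} — n (Max) has n→o.
A3 = A2; e.g. p (Min) can still go to q. Fixed point.
From n, successor o is in the attractor (rank 1); the other successor q is not.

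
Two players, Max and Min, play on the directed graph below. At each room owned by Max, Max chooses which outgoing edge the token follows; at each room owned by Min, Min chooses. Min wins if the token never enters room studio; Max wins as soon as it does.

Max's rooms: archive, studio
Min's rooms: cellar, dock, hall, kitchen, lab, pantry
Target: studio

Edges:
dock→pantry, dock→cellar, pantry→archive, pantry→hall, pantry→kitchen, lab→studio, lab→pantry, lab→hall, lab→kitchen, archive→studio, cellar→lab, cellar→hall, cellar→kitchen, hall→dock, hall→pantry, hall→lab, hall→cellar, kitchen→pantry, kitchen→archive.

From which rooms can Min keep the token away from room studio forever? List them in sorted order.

cellar, dock, hall, kitchen, lab, pantry

A0 = {studio}
A1: add {archive} — archive (Max) has archive→studio.
A2 = A1; e.g. dock (Min) can still go to pantry. Fixed point.
Max's attractor = {archive, studio}; Min avoids the target exactly from the complement.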